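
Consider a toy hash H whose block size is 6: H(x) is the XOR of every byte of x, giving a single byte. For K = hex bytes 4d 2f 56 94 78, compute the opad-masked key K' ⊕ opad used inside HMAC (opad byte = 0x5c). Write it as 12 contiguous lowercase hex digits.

Key hex bytes 4d 2f 56 94 78 is 5 bytes ≤ B = 6; zero-pad to 6 bytes: K' = 4d 2f 56 94 78 00.
XOR each byte with 0x5c: 4d⊕5c=11, 2f⊕5c=73, 56⊕5c=0a, 94⊕5c=c8, 78⊕5c=24, 00⊕5c=5c.

11730ac8245c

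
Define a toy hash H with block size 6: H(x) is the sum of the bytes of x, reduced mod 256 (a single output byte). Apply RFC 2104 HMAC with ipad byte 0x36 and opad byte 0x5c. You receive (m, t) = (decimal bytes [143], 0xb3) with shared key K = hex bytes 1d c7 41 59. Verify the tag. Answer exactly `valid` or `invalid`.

Key hex bytes 1d c7 41 59 is 4 bytes ≤ B = 6; zero-pad to 6 bytes: K' = 1d c7 41 59 00 00.
K' ⊕ ipad = 2b f1 77 6f 36 36; K' ⊕ opad = 41 9b 1d 05 5c 5c.
Inner hash: sum = 43+241+119+111+54+54+143 = 765; mod 256 = 253 → fd.
Outer hash (recomputed tag): sum = 65+155+29+5+92+92+253 = 691; mod 256 = 179 → b3.
Recomputed tag = b3; claimed = b3 → match.

valid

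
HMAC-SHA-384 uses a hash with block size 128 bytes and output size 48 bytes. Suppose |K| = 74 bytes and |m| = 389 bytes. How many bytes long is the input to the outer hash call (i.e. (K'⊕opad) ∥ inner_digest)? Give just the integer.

176

Key is 74 ≤ 128 bytes, zero-padded: |K'| = 128.
Outer input = (K'⊕opad) ∥ H(inner) → 128 + 48 = 176 bytes.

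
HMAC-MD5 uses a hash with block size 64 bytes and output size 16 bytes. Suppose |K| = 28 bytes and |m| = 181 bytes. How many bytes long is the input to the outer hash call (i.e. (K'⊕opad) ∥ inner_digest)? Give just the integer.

Key is 28 ≤ 64 bytes, zero-padded: |K'| = 64.
Outer input = (K'⊕opad) ∥ H(inner) → 64 + 16 = 80 bytes.

80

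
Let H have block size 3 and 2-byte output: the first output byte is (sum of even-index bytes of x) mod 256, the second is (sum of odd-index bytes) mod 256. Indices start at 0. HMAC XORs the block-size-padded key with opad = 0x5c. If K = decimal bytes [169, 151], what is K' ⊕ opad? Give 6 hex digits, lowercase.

Key decimal bytes [169, 151] = a9 97 is 2 bytes ≤ B = 3; zero-pad to 3 bytes: K' = a9 97 00.
XOR each byte with 0x5c: a9⊕5c=f5, 97⊕5c=cb, 00⊕5c=5c.

f5cb5c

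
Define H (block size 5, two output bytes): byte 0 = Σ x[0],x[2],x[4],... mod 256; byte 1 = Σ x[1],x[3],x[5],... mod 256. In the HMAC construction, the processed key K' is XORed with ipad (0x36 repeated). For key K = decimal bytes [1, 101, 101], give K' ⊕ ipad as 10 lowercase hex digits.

3753533636

Key decimal bytes [1, 101, 101] = 01 65 65 is 3 bytes ≤ B = 5; zero-pad to 5 bytes: K' = 01 65 65 00 00.
XOR each byte with 0x36: 01⊕36=37, 65⊕36=53, 65⊕36=53, 00⊕36=36, 00⊕36=36.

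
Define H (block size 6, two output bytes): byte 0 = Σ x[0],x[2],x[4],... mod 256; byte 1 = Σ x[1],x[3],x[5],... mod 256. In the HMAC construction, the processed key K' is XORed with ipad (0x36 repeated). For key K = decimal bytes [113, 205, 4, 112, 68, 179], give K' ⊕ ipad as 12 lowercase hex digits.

47fb32467285

Key decimal bytes [113, 205, 4, 112, 68, 179] = 71 cd 04 70 44 b3 is exactly B = 6 bytes: K' = 71 cd 04 70 44 b3.
XOR each byte with 0x36: 71⊕36=47, cd⊕36=fb, 04⊕36=32, 70⊕36=46, 44⊕36=72, b3⊕36=85.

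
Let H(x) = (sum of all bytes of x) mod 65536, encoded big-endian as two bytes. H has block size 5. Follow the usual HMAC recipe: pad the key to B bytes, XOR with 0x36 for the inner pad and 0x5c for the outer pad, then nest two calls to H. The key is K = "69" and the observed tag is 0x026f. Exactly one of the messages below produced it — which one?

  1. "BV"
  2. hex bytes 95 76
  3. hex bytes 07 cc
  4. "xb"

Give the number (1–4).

Key "69" = 36 39 is 2 bytes ≤ B = 5; zero-pad to 5 bytes: K' = 36 39 00 00 00.
K' ⊕ ipad = 00 0f 36 36 36; K' ⊕ opad = 6a 65 5c 5c 5c.
m1: inner = H(00 0f 36 36 36 42 56) = 01 49; tag = H(6a 65 5c 5c 5c 01 49) = 022d
m2: inner = H(00 0f 36 36 36 95 76) = 01 bc; tag = H(6a 65 5c 5c 5c 01 bc) = 02a0
m3: inner = H(00 0f 36 36 36 07 cc) = 01 84; tag = H(6a 65 5c 5c 5c 01 84) = 0268
m4: inner = H(00 0f 36 36 36 78 62) = 01 8b; tag = H(6a 65 5c 5c 5c 01 8b) = 026f ← matches

4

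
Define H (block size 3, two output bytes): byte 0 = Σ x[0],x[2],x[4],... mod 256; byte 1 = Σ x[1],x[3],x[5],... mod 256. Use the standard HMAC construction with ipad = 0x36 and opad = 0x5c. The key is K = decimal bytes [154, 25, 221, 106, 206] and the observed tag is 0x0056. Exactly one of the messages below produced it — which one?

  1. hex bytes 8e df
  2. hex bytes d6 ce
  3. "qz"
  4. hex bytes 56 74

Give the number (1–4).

2

Key decimal bytes [154, 25, 221, 106, 206] = 9a 19 dd 6a ce is 5 bytes > B = 3, so hash it first: H(key) = 45 83, then zero-pad to 3 bytes: K' = 45 83 00.
K' ⊕ ipad = 73 b5 36; K' ⊕ opad = 19 df 5c.
m1: inner = H(73 b5 36 8e df) = 88 43; tag = H(19 df 5c 88 43) = b867
m2: inner = H(73 b5 36 d6 ce) = 77 8b; tag = H(19 df 5c 77 8b) = 0056 ← matches
m3: inner = H(73 b5 36 71 7a) = 23 26; tag = H(19 df 5c 23 26) = 9b02
m4: inner = H(73 b5 36 56 74) = 1d 0b; tag = H(19 df 5c 1d 0b) = 80fc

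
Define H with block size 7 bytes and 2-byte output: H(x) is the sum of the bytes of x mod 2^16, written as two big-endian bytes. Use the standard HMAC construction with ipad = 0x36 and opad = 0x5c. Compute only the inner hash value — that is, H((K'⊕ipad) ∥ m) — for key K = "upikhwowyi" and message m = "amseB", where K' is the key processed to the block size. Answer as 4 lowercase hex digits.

Key "upikhwowyi" = 75 70 69 6b 68 77 6f 77 79 69 is 10 bytes > B = 7, so hash it first: H(key) = 04 60, then zero-pad to 7 bytes: K' = 04 60 00 00 00 00 00.
K' ⊕ ipad = 32 56 36 36 36 36 36.
Inner input = 32 56 36 36 36 36 36 ∥ 61 6d 73 65 42.
Inner hash: sum = 50+86+54+54+54+54+54+97+109+115+101+66 = 894 → 03 7e.

037e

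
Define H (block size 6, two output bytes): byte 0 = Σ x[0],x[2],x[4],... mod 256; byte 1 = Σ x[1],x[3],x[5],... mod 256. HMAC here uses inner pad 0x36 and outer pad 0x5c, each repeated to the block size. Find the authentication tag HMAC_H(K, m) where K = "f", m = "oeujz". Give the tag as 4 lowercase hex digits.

0c85

Key "f" = 66 is 1 byte ≤ B = 6; zero-pad to 6 bytes: K' = 66 00 00 00 00 00.
K' ⊕ ipad = 50 36 36 36 36 36.  K' ⊕ opad = 3a 5c 5c 5c 5c 5c.
Inner input = (K'⊕ipad) ∥ m = 50 36 36 36 36 36 ∥ 6f 65 75 6a 7a.
Inner hash: even-index sum = 538 mod 256 = 26; odd-index sum = 369 mod 256 = 113 → 1a 71.
Outer input = (K'⊕opad) ∥ inner = 3a 5c 5c 5c 5c 5c ∥ 1a 71.
Outer hash (tag): even-index sum = 268 mod 256 = 12; odd-index sum = 389 mod 256 = 133 → 0c 85.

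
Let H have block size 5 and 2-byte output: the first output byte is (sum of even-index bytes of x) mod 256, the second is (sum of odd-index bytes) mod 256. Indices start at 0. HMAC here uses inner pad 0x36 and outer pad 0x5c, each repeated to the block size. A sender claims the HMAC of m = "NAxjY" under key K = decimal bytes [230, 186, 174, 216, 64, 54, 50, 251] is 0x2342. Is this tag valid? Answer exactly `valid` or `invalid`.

invalid

Key decimal bytes [230, 186, 174, 216, 64, 54, 50, 251] = e6 ba ae d8 40 36 32 fb is 8 bytes > B = 5, so hash it first: H(key) = 06 c3, then zero-pad to 5 bytes: K' = 06 c3 00 00 00.
K' ⊕ ipad = 30 f5 36 36 36; K' ⊕ opad = 5a 9f 5c 5c 5c.
Inner hash: even-index sum = 327 mod 256 = 71; odd-index sum = 586 mod 256 = 74 → 47 4a.
Outer hash (recomputed tag): even-index sum = 348 mod 256 = 92; odd-index sum = 322 mod 256 = 66 → 5c 42.
Recomputed tag = 5c42; claimed = 2342 → mismatch.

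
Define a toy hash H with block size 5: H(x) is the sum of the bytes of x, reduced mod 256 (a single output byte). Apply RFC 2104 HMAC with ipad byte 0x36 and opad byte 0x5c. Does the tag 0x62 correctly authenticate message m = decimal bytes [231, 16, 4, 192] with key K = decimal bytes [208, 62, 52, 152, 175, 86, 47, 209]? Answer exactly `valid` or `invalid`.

invalid

Key decimal bytes [208, 62, 52, 152, 175, 86, 47, 209] = d0 3e 34 98 af 56 2f d1 is 8 bytes > B = 5, so hash it first: H(key) = df, then zero-pad to 5 bytes: K' = df 00 00 00 00.
K' ⊕ ipad = e9 36 36 36 36; K' ⊕ opad = 83 5c 5c 5c 5c.
Inner hash: sum = 233+54+54+54+54+231+16+4+192 = 892; mod 256 = 124 → 7c.
Outer hash (recomputed tag): sum = 131+92+92+92+92+124 = 623; mod 256 = 111 → 6f.
Recomputed tag = 6f; claimed = 62 → mismatch.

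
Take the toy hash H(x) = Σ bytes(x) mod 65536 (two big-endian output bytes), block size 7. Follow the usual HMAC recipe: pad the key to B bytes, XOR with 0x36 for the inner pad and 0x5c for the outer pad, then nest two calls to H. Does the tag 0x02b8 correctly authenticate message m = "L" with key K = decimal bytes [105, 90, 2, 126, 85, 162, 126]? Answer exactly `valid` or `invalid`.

valid

Key decimal bytes [105, 90, 2, 126, 85, 162, 126] = 69 5a 02 7e 55 a2 7e is exactly B = 7 bytes: K' = 69 5a 02 7e 55 a2 7e.
K' ⊕ ipad = 5f 6c 34 48 63 94 48; K' ⊕ opad = 35 06 5e 22 09 fe 22.
Inner hash: sum = 95+108+52+72+99+148+72+76 = 722 → 02 d2.
Outer hash (recomputed tag): sum = 53+6+94+34+9+254+34+2+210 = 696 → 02 b8.
Recomputed tag = 02b8; claimed = 02b8 → match.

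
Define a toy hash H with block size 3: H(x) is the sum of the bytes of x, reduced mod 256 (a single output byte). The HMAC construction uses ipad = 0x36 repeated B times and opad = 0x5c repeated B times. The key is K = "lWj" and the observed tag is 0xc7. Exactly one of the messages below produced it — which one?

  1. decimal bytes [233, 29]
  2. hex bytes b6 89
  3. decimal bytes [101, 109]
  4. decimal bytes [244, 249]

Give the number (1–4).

2

Key "lWj" = 6c 57 6a is exactly B = 3 bytes: K' = 6c 57 6a.
K' ⊕ ipad = 5a 61 5c; K' ⊕ opad = 30 0b 36.
m1: inner = H(5a 61 5c e9 1d) = 1d; tag = H(30 0b 36 1d) = 8e
m2: inner = H(5a 61 5c b6 89) = 56; tag = H(30 0b 36 56) = c7 ← matches
m3: inner = H(5a 61 5c 65 6d) = e9; tag = H(30 0b 36 e9) = 5a
m4: inner = H(5a 61 5c f4 f9) = 04; tag = H(30 0b 36 04) = 75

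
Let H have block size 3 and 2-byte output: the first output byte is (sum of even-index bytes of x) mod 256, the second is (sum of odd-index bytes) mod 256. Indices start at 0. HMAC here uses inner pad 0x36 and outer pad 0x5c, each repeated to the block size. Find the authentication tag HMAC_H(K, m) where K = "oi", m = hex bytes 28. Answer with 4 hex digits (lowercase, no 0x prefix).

Key "oi" = 6f 69 is 2 bytes ≤ B = 3; zero-pad to 3 bytes: K' = 6f 69 00.
K' ⊕ ipad = 59 5f 36.  K' ⊕ opad = 33 35 5c.
Inner input = (K'⊕ipad) ∥ m = 59 5f 36 ∥ 28.
Inner hash: even-index sum = 143 mod 256 = 143; odd-index sum = 135 mod 256 = 135 → 8f 87.
Outer input = (K'⊕opad) ∥ inner = 33 35 5c ∥ 8f 87.
Outer hash (tag): even-index sum = 278 mod 256 = 22; odd-index sum = 196 mod 256 = 196 → 16 c4.

16c4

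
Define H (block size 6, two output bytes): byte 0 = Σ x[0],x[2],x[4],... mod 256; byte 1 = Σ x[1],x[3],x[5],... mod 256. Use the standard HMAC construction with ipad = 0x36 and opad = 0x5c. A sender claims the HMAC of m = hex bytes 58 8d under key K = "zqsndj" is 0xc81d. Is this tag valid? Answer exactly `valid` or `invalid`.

Key "zqsndj" = 7a 71 73 6e 64 6a is exactly B = 6 bytes: K' = 7a 71 73 6e 64 6a.
K' ⊕ ipad = 4c 47 45 58 52 5c; K' ⊕ opad = 26 2d 2f 32 38 36.
Inner hash: even-index sum = 315 mod 256 = 59; odd-index sum = 392 mod 256 = 136 → 3b 88.
Outer hash (recomputed tag): even-index sum = 200 mod 256 = 200; odd-index sum = 285 mod 256 = 29 → c8 1d.
Recomputed tag = c81d; claimed = c81d → match.

valid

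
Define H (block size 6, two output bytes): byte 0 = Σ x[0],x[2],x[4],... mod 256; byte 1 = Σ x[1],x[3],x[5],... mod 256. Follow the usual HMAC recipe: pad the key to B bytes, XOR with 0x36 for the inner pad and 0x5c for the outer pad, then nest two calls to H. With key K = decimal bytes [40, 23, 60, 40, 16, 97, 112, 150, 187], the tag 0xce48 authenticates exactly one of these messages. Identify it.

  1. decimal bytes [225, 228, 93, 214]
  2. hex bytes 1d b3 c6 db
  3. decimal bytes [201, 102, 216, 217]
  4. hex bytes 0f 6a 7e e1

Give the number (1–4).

1

Key decimal bytes [40, 23, 60, 40, 16, 97, 112, 150, 187] = 28 17 3c 28 10 61 70 96 bb is 9 bytes > B = 6, so hash it first: H(key) = 9f 36, then zero-pad to 6 bytes: K' = 9f 36 00 00 00 00.
K' ⊕ ipad = a9 00 36 36 36 36; K' ⊕ opad = c3 6a 5c 5c 5c 5c.
m1: inner = H(a9 00 36 36 36 36 e1 e4 5d d6) = 53 26; tag = H(c3 6a 5c 5c 5c 5c 53 26) = ce48 ← matches
m2: inner = H(a9 00 36 36 36 36 1d b3 c6 db) = f8 fa; tag = H(c3 6a 5c 5c 5c 5c f8 fa) = 731c
m3: inner = H(a9 00 36 36 36 36 c9 66 d8 d9) = b6 ab; tag = H(c3 6a 5c 5c 5c 5c b6 ab) = 31cd
m4: inner = H(a9 00 36 36 36 36 0f 6a 7e e1) = a2 b7; tag = H(c3 6a 5c 5c 5c 5c a2 b7) = 1dd9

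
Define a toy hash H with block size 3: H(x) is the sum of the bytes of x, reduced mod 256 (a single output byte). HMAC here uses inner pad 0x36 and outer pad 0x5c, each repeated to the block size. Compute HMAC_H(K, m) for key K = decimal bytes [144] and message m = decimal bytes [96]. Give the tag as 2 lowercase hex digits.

Key decimal bytes [144] = 90 is 1 byte ≤ B = 3; zero-pad to 3 bytes: K' = 90 00 00.
K' ⊕ ipad = a6 36 36.  K' ⊕ opad = cc 5c 5c.
Inner input = (K'⊕ipad) ∥ m = a6 36 36 ∥ 60.
Inner hash: sum = 166+54+54+96 = 370; mod 256 = 114 → 72.
Outer input = (K'⊕opad) ∥ inner = cc 5c 5c ∥ 72.
Outer hash (tag): sum = 204+92+92+114 = 502; mod 256 = 246 → f6.

f6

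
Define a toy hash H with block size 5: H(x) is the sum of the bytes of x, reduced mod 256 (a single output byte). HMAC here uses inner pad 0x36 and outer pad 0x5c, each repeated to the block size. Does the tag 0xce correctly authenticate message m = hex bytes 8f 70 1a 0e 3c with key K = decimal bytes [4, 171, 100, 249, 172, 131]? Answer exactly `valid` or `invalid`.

invalid

Key decimal bytes [4, 171, 100, 249, 172, 131] = 04 ab 64 f9 ac 83 is 6 bytes > B = 5, so hash it first: H(key) = 3b, then zero-pad to 5 bytes: K' = 3b 00 00 00 00.
K' ⊕ ipad = 0d 36 36 36 36; K' ⊕ opad = 67 5c 5c 5c 5c.
Inner hash: sum = 13+54+54+54+54+143+112+26+14+60 = 584; mod 256 = 72 → 48.
Outer hash (recomputed tag): sum = 103+92+92+92+92+72 = 543; mod 256 = 31 → 1f.
Recomputed tag = 1f; claimed = ce → mismatch.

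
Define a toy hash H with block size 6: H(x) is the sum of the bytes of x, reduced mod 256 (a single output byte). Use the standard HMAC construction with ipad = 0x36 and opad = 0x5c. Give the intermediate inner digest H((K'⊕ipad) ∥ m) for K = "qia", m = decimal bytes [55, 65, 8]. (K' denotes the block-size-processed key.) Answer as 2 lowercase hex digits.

1f

Key "qia" = 71 69 61 is 3 bytes ≤ B = 6; zero-pad to 6 bytes: K' = 71 69 61 00 00 00.
K' ⊕ ipad = 47 5f 57 36 36 36.
Inner input = 47 5f 57 36 36 36 ∥ 37 41 08.
Inner hash: sum = 71+95+87+54+54+54+55+65+8 = 543; mod 256 = 31 → 1f.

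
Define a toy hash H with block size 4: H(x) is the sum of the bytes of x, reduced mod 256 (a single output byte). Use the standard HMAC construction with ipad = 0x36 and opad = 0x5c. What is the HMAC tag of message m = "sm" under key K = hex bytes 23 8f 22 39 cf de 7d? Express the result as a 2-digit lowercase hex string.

02

Key hex bytes 23 8f 22 39 cf de 7d is 7 bytes > B = 4, so hash it first: H(key) = 37, then zero-pad to 4 bytes: K' = 37 00 00 00.
K' ⊕ ipad = 01 36 36 36.  K' ⊕ opad = 6b 5c 5c 5c.
Inner input = (K'⊕ipad) ∥ m = 01 36 36 36 ∥ 73 6d.
Inner hash: sum = 1+54+54+54+115+109 = 387; mod 256 = 131 → 83.
Outer input = (K'⊕opad) ∥ inner = 6b 5c 5c 5c ∥ 83.
Outer hash (tag): sum = 107+92+92+92+131 = 514; mod 256 = 2 → 02.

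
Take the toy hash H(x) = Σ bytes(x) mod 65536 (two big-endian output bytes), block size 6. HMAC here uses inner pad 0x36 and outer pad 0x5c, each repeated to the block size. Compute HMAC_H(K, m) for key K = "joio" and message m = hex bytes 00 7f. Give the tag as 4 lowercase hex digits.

Key "joio" = 6a 6f 69 6f is 4 bytes ≤ B = 6; zero-pad to 6 bytes: K' = 6a 6f 69 6f 00 00.
K' ⊕ ipad = 5c 59 5f 59 36 36.  K' ⊕ opad = 36 33 35 33 5c 5c.
Inner input = (K'⊕ipad) ∥ m = 5c 59 5f 59 36 36 ∥ 00 7f.
Inner hash: sum = 92+89+95+89+54+54+0+127 = 600 → 02 58.
Outer input = (K'⊕opad) ∥ inner = 36 33 35 33 5c 5c ∥ 02 58.
Outer hash (tag): sum = 54+51+53+51+92+92+2+88 = 483 → 01 e3.

01e3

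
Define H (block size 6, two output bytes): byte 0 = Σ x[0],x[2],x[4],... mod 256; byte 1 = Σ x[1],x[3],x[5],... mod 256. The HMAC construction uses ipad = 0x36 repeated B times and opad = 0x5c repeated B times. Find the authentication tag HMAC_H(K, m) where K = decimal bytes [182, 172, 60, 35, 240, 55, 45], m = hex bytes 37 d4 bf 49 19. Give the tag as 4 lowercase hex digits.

Key decimal bytes [182, 172, 60, 35, 240, 55, 45] = b6 ac 3c 23 f0 37 2d is 7 bytes > B = 6, so hash it first: H(key) = 0f 06, then zero-pad to 6 bytes: K' = 0f 06 00 00 00 00.
K' ⊕ ipad = 39 30 36 36 36 36.  K' ⊕ opad = 53 5a 5c 5c 5c 5c.
Inner input = (K'⊕ipad) ∥ m = 39 30 36 36 36 36 ∥ 37 d4 bf 49 19.
Inner hash: even-index sum = 436 mod 256 = 180; odd-index sum = 441 mod 256 = 185 → b4 b9.
Outer input = (K'⊕opad) ∥ inner = 53 5a 5c 5c 5c 5c ∥ b4 b9.
Outer hash (tag): even-index sum = 447 mod 256 = 191; odd-index sum = 459 mod 256 = 203 → bf cb.

bfcb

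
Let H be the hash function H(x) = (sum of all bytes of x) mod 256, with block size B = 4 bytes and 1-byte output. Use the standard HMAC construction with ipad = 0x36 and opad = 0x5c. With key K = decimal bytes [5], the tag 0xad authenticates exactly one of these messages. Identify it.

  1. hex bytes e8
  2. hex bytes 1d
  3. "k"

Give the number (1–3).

3

Key decimal bytes [5] = 05 is 1 byte ≤ B = 4; zero-pad to 4 bytes: K' = 05 00 00 00.
K' ⊕ ipad = 33 36 36 36; K' ⊕ opad = 59 5c 5c 5c.
m1: inner = H(33 36 36 36 e8) = bd; tag = H(59 5c 5c 5c bd) = 2a
m2: inner = H(33 36 36 36 1d) = f2; tag = H(59 5c 5c 5c f2) = 5f
m3: inner = H(33 36 36 36 6b) = 40; tag = H(59 5c 5c 5c 40) = ad ← matches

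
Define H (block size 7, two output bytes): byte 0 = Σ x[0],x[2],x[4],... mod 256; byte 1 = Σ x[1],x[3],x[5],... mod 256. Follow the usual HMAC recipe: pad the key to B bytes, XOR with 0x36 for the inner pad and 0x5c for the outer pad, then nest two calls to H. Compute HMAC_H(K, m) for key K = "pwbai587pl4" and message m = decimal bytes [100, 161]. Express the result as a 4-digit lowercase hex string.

b508

Key "pwbai587pl4" = 70 77 62 61 69 35 38 37 70 6c 34 is 11 bytes > B = 7, so hash it first: H(key) = 17 b0, then zero-pad to 7 bytes: K' = 17 b0 00 00 00 00 00.
K' ⊕ ipad = 21 86 36 36 36 36 36.  K' ⊕ opad = 4b ec 5c 5c 5c 5c 5c.
Inner input = (K'⊕ipad) ∥ m = 21 86 36 36 36 36 36 ∥ 64 a1.
Inner hash: even-index sum = 356 mod 256 = 100; odd-index sum = 342 mod 256 = 86 → 64 56.
Outer input = (K'⊕opad) ∥ inner = 4b ec 5c 5c 5c 5c 5c ∥ 64 56.
Outer hash (tag): even-index sum = 437 mod 256 = 181; odd-index sum = 520 mod 256 = 8 → b5 08.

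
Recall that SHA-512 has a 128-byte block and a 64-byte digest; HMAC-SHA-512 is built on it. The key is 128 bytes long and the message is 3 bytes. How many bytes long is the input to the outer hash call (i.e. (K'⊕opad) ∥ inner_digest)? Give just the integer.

192

Key is 128 ≤ 128 bytes, zero-padded: |K'| = 128.
Outer input = (K'⊕opad) ∥ H(inner) → 128 + 64 = 192 bytes.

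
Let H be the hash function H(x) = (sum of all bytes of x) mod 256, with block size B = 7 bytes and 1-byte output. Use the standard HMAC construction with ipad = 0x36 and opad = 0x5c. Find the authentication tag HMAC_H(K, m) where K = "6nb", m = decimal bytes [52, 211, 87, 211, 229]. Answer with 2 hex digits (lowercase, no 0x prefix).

e4

Key "6nb" = 36 6e 62 is 3 bytes ≤ B = 7; zero-pad to 7 bytes: K' = 36 6e 62 00 00 00 00.
K' ⊕ ipad = 00 58 54 36 36 36 36.  K' ⊕ opad = 6a 32 3e 5c 5c 5c 5c.
Inner input = (K'⊕ipad) ∥ m = 00 58 54 36 36 36 36 ∥ 34 d3 57 d3 e5.
Inner hash: sum = 0+88+84+54+54+54+54+52+211+87+211+229 = 1178; mod 256 = 154 → 9a.
Outer input = (K'⊕opad) ∥ inner = 6a 32 3e 5c 5c 5c 5c ∥ 9a.
Outer hash (tag): sum = 106+50+62+92+92+92+92+154 = 740; mod 256 = 228 → e4.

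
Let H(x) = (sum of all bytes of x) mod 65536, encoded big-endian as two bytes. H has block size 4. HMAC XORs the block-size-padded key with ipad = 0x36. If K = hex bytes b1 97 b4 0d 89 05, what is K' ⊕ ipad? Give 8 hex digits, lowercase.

Key hex bytes b1 97 b4 0d 89 05 is 6 bytes > B = 4, so hash it first: H(key) = 02 97, then zero-pad to 4 bytes: K' = 02 97 00 00.
XOR each byte with 0x36: 02⊕36=34, 97⊕36=a1, 00⊕36=36, 00⊕36=36.

34a13636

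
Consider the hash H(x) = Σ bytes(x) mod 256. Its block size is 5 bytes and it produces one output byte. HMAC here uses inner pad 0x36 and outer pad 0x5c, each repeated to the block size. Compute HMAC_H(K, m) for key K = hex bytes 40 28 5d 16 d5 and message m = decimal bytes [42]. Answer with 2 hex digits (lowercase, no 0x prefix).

90

Key hex bytes 40 28 5d 16 d5 is exactly B = 5 bytes: K' = 40 28 5d 16 d5.
K' ⊕ ipad = 76 1e 6b 20 e3.  K' ⊕ opad = 1c 74 01 4a 89.
Inner input = (K'⊕ipad) ∥ m = 76 1e 6b 20 e3 ∥ 2a.
Inner hash: sum = 118+30+107+32+227+42 = 556; mod 256 = 44 → 2c.
Outer input = (K'⊕opad) ∥ inner = 1c 74 01 4a 89 ∥ 2c.
Outer hash (tag): sum = 28+116+1+74+137+44 = 400; mod 256 = 144 → 90.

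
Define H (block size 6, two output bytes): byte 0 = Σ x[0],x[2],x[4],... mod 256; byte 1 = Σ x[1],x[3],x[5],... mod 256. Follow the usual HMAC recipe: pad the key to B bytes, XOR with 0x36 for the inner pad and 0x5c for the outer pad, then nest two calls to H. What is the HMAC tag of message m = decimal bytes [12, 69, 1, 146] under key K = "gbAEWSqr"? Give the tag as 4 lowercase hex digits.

a385

Key "gbAEWSqr" = 67 62 41 45 57 53 71 72 is 8 bytes > B = 6, so hash it first: H(key) = 70 6c, then zero-pad to 6 bytes: K' = 70 6c 00 00 00 00.
K' ⊕ ipad = 46 5a 36 36 36 36.  K' ⊕ opad = 2c 30 5c 5c 5c 5c.
Inner input = (K'⊕ipad) ∥ m = 46 5a 36 36 36 36 ∥ 0c 45 01 92.
Inner hash: even-index sum = 191 mod 256 = 191; odd-index sum = 413 mod 256 = 157 → bf 9d.
Outer input = (K'⊕opad) ∥ inner = 2c 30 5c 5c 5c 5c ∥ bf 9d.
Outer hash (tag): even-index sum = 419 mod 256 = 163; odd-index sum = 389 mod 256 = 133 → a3 85.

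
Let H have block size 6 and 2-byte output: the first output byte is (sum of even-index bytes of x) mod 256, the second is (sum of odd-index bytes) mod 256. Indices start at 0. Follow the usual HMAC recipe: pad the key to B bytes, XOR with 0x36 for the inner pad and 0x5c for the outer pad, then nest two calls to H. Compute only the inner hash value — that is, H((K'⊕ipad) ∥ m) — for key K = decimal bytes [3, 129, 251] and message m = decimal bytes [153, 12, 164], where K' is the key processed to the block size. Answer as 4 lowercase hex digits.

752f

Key decimal bytes [3, 129, 251] = 03 81 fb is 3 bytes ≤ B = 6; zero-pad to 6 bytes: K' = 03 81 fb 00 00 00.
K' ⊕ ipad = 35 b7 cd 36 36 36.
Inner input = 35 b7 cd 36 36 36 ∥ 99 0c a4.
Inner hash: even-index sum = 629 mod 256 = 117; odd-index sum = 303 mod 256 = 47 → 75 2f.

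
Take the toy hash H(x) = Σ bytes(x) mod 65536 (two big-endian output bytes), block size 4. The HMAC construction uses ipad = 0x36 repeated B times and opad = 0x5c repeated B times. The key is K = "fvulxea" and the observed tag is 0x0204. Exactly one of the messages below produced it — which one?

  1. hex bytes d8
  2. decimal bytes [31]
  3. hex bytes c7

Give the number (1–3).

1

Key "fvulxea" = 66 76 75 6c 78 65 61 is 7 bytes > B = 4, so hash it first: H(key) = 02 fb, then zero-pad to 4 bytes: K' = 02 fb 00 00.
K' ⊕ ipad = 34 cd 36 36; K' ⊕ opad = 5e a7 5c 5c.
m1: inner = H(34 cd 36 36 d8) = 02 45; tag = H(5e a7 5c 5c 02 45) = 0204 ← matches
m2: inner = H(34 cd 36 36 1f) = 01 8c; tag = H(5e a7 5c 5c 01 8c) = 024a
m3: inner = H(34 cd 36 36 c7) = 02 34; tag = H(5e a7 5c 5c 02 34) = 01f3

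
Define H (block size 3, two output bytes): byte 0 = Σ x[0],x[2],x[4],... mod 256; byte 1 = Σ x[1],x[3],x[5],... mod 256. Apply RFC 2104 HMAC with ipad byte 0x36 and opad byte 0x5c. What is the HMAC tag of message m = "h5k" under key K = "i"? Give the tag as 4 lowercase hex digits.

9a26

Key "i" = 69 is 1 byte ≤ B = 3; zero-pad to 3 bytes: K' = 69 00 00.
K' ⊕ ipad = 5f 36 36.  K' ⊕ opad = 35 5c 5c.
Inner input = (K'⊕ipad) ∥ m = 5f 36 36 ∥ 68 35 6b.
Inner hash: even-index sum = 202 mod 256 = 202; odd-index sum = 265 mod 256 = 9 → ca 09.
Outer input = (K'⊕opad) ∥ inner = 35 5c 5c ∥ ca 09.
Outer hash (tag): even-index sum = 154 mod 256 = 154; odd-index sum = 294 mod 256 = 38 → 9a 26.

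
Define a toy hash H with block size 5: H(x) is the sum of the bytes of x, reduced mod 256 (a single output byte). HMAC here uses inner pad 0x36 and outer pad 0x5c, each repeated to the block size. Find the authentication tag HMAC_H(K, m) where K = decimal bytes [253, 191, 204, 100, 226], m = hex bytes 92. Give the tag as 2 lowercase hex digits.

Key decimal bytes [253, 191, 204, 100, 226] = fd bf cc 64 e2 is exactly B = 5 bytes: K' = fd bf cc 64 e2.
K' ⊕ ipad = cb 89 fa 52 d4.  K' ⊕ opad = a1 e3 90 38 be.
Inner input = (K'⊕ipad) ∥ m = cb 89 fa 52 d4 ∥ 92.
Inner hash: sum = 203+137+250+82+212+146 = 1030; mod 256 = 6 → 06.
Outer input = (K'⊕opad) ∥ inner = a1 e3 90 38 be ∥ 06.
Outer hash (tag): sum = 161+227+144+56+190+6 = 784; mod 256 = 16 → 10.

10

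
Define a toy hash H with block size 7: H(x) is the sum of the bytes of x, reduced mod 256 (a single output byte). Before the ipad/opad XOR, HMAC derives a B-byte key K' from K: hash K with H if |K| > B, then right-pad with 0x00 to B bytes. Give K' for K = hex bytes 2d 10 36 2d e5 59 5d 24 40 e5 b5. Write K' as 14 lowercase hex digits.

|K| = 11 > B = 7, so first hash the key.
H(K): sum = 45+16+54+45+229+89+93+36+64+229+181 = 1081; mod 256 = 57 → 39.
Zero-pad H(K) = 39 to 7 bytes: K' = 39 00 00 00 00 00 00.

39000000000000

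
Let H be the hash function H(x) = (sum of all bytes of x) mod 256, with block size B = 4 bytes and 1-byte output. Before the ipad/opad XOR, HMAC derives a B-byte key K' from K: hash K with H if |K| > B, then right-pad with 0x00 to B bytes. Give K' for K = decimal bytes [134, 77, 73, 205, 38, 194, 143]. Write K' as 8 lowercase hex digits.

60000000

|K| = 7 > B = 4, so first hash the key.
H(K): sum = 134+77+73+205+38+194+143 = 864; mod 256 = 96 → 60.
Zero-pad H(K) = 60 to 4 bytes: K' = 60 00 00 00.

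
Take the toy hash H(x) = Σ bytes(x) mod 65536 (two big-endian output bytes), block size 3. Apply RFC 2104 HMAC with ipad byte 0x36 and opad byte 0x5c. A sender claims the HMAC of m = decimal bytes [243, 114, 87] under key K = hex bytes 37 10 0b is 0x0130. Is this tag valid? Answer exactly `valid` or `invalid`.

Key hex bytes 37 10 0b is exactly B = 3 bytes: K' = 37 10 0b.
K' ⊕ ipad = 01 26 3d; K' ⊕ opad = 6b 4c 57.
Inner hash: sum = 1+38+61+243+114+87 = 544 → 02 20.
Outer hash (recomputed tag): sum = 107+76+87+2+32 = 304 → 01 30.
Recomputed tag = 0130; claimed = 0130 → match.

valid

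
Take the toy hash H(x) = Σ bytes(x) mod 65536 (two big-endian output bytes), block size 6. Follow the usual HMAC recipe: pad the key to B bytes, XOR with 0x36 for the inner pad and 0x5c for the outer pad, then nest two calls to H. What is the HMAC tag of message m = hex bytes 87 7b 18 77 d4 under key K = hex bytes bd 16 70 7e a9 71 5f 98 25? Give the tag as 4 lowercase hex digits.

02b1

Key hex bytes bd 16 70 7e a9 71 5f 98 25 is 9 bytes > B = 6, so hash it first: H(key) = 03 f7, then zero-pad to 6 bytes: K' = 03 f7 00 00 00 00.
K' ⊕ ipad = 35 c1 36 36 36 36.  K' ⊕ opad = 5f ab 5c 5c 5c 5c.
Inner input = (K'⊕ipad) ∥ m = 35 c1 36 36 36 36 ∥ 87 7b 18 77 d4.
Inner hash: sum = 53+193+54+54+54+54+135+123+24+119+212 = 1075 → 04 33.
Outer input = (K'⊕opad) ∥ inner = 5f ab 5c 5c 5c 5c ∥ 04 33.
Outer hash (tag): sum = 95+171+92+92+92+92+4+51 = 689 → 02 b1.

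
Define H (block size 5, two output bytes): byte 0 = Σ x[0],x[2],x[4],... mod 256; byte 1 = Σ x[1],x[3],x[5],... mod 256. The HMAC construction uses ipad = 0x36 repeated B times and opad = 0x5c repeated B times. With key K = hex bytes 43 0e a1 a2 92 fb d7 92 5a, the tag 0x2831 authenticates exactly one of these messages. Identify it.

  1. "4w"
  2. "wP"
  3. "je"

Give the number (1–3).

Key hex bytes 43 0e a1 a2 92 fb d7 92 5a is 9 bytes > B = 5, so hash it first: H(key) = a7 3d, then zero-pad to 5 bytes: K' = a7 3d 00 00 00.
K' ⊕ ipad = 91 0b 36 36 36; K' ⊕ opad = fb 61 5c 5c 5c.
m1: inner = H(91 0b 36 36 36 34 77) = 74 75; tag = H(fb 61 5c 5c 5c 74 75) = 2831 ← matches
m2: inner = H(91 0b 36 36 36 77 50) = 4d b8; tag = H(fb 61 5c 5c 5c 4d b8) = 6b0a
m3: inner = H(91 0b 36 36 36 6a 65) = 62 ab; tag = H(fb 61 5c 5c 5c 62 ab) = 5e1f

1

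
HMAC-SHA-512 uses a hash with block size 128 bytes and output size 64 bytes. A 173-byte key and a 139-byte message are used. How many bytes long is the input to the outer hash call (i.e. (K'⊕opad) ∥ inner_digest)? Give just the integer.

Key is 173 > 128 bytes, so it is hashed to 64 bytes then zero-padded to 128: |K'| = 128.
Outer input = (K'⊕opad) ∥ H(inner) → 128 + 64 = 192 bytes.

192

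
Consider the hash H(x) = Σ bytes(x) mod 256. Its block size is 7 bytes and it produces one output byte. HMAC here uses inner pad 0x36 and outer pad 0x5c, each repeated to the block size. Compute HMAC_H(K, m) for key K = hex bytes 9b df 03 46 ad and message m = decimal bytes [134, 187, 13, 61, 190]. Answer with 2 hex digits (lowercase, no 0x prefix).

Key hex bytes 9b df 03 46 ad is 5 bytes ≤ B = 7; zero-pad to 7 bytes: K' = 9b df 03 46 ad 00 00.
K' ⊕ ipad = ad e9 35 70 9b 36 36.  K' ⊕ opad = c7 83 5f 1a f1 5c 5c.
Inner input = (K'⊕ipad) ∥ m = ad e9 35 70 9b 36 36 ∥ 86 bb 0d 3d be.
Inner hash: sum = 173+233+53+112+155+54+54+134+187+13+61+190 = 1419; mod 256 = 139 → 8b.
Outer input = (K'⊕opad) ∥ inner = c7 83 5f 1a f1 5c 5c ∥ 8b.
Outer hash (tag): sum = 199+131+95+26+241+92+92+139 = 1015; mod 256 = 247 → f7.

f7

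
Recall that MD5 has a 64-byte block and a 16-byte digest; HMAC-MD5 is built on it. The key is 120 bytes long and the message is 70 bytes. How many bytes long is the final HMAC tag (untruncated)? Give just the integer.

The tag is one MD5 digest: 16 bytes.

16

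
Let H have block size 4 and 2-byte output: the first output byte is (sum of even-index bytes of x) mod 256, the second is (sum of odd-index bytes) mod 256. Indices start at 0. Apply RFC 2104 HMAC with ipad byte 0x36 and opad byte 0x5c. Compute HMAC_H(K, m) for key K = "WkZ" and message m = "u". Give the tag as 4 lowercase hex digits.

5326

Key "WkZ" = 57 6b 5a is 3 bytes ≤ B = 4; zero-pad to 4 bytes: K' = 57 6b 5a 00.
K' ⊕ ipad = 61 5d 6c 36.  K' ⊕ opad = 0b 37 06 5c.
Inner input = (K'⊕ipad) ∥ m = 61 5d 6c 36 ∥ 75.
Inner hash: even-index sum = 322 mod 256 = 66; odd-index sum = 147 mod 256 = 147 → 42 93.
Outer input = (K'⊕opad) ∥ inner = 0b 37 06 5c ∥ 42 93.
Outer hash (tag): even-index sum = 83 mod 256 = 83; odd-index sum = 294 mod 256 = 38 → 53 26.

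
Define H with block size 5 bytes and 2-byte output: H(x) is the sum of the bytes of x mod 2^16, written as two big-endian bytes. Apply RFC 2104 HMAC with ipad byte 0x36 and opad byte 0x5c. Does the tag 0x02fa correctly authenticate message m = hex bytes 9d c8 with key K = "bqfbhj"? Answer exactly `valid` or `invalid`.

Key "bqfbhj" = 62 71 66 62 68 6a is 6 bytes > B = 5, so hash it first: H(key) = 02 6d, then zero-pad to 5 bytes: K' = 02 6d 00 00 00.
K' ⊕ ipad = 34 5b 36 36 36; K' ⊕ opad = 5e 31 5c 5c 5c.
Inner hash: sum = 52+91+54+54+54+157+200 = 662 → 02 96.
Outer hash (recomputed tag): sum = 94+49+92+92+92+2+150 = 571 → 02 3b.
Recomputed tag = 023b; claimed = 02fa → mismatch.

invalid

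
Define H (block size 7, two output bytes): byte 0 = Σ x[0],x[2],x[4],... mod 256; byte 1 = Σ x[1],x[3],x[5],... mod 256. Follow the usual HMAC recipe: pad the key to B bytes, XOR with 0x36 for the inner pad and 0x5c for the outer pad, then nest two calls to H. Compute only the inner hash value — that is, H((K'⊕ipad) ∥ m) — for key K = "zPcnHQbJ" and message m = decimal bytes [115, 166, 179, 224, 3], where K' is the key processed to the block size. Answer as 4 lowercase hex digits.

Key "zPcnHQbJ" = 7a 50 63 6e 48 51 62 4a is 8 bytes > B = 7, so hash it first: H(key) = 87 59, then zero-pad to 7 bytes: K' = 87 59 00 00 00 00 00.
K' ⊕ ipad = b1 6f 36 36 36 36 36.
Inner input = b1 6f 36 36 36 36 36 ∥ 73 a6 b3 e0 03.
Inner hash: even-index sum = 729 mod 256 = 217; odd-index sum = 516 mod 256 = 4 → d9 04.

d904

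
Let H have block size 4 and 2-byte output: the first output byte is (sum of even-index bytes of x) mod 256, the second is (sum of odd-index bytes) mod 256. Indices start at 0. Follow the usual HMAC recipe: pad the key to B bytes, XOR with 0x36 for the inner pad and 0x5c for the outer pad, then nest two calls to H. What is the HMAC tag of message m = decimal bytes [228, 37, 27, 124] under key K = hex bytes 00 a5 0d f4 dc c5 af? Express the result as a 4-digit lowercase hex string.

Key hex bytes 00 a5 0d f4 dc c5 af is 7 bytes > B = 4, so hash it first: H(key) = 98 5e, then zero-pad to 4 bytes: K' = 98 5e 00 00.
K' ⊕ ipad = ae 68 36 36.  K' ⊕ opad = c4 02 5c 5c.
Inner input = (K'⊕ipad) ∥ m = ae 68 36 36 ∥ e4 25 1b 7c.
Inner hash: even-index sum = 483 mod 256 = 227; odd-index sum = 319 mod 256 = 63 → e3 3f.
Outer input = (K'⊕opad) ∥ inner = c4 02 5c 5c ∥ e3 3f.
Outer hash (tag): even-index sum = 515 mod 256 = 3; odd-index sum = 157 mod 256 = 157 → 03 9d.

039d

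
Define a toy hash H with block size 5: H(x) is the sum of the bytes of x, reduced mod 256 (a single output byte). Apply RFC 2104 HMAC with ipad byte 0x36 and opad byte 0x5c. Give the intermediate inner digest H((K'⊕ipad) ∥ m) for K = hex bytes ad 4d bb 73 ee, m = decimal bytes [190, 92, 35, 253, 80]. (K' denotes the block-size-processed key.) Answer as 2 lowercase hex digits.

Key hex bytes ad 4d bb 73 ee is exactly B = 5 bytes: K' = ad 4d bb 73 ee.
K' ⊕ ipad = 9b 7b 8d 45 d8.
Inner input = 9b 7b 8d 45 d8 ∥ be 5c 23 fd 50.
Inner hash: sum = 155+123+141+69+216+190+92+35+253+80 = 1354; mod 256 = 74 → 4a.

4a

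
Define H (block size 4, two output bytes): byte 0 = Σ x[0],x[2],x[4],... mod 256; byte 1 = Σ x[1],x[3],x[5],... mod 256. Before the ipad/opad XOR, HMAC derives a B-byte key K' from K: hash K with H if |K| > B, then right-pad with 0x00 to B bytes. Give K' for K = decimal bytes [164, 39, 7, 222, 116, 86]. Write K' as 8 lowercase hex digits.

1f5b0000

|K| = 6 > B = 4, so first hash the key.
H(K): even-index sum = 287 mod 256 = 31; odd-index sum = 347 mod 256 = 91 → 1f 5b.
Zero-pad H(K) = 1f 5b to 4 bytes: K' = 1f 5b 00 00.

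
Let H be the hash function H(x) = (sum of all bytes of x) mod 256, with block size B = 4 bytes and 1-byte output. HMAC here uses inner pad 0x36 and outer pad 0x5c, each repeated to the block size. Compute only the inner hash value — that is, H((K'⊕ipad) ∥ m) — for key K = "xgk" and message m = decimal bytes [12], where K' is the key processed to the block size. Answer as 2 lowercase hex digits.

Key "xgk" = 78 67 6b is 3 bytes ≤ B = 4; zero-pad to 4 bytes: K' = 78 67 6b 00.
K' ⊕ ipad = 4e 51 5d 36.
Inner input = 4e 51 5d 36 ∥ 0c.
Inner hash: sum = 78+81+93+54+12 = 318; mod 256 = 62 → 3e.

3e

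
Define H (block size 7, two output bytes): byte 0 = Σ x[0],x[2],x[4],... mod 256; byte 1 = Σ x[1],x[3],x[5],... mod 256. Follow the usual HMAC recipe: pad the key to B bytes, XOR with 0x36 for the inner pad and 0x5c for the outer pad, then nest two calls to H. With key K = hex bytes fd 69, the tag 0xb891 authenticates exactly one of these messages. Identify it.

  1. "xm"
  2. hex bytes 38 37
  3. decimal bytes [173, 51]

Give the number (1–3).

2

Key hex bytes fd 69 is 2 bytes ≤ B = 7; zero-pad to 7 bytes: K' = fd 69 00 00 00 00 00.
K' ⊕ ipad = cb 5f 36 36 36 36 36; K' ⊕ opad = a1 35 5c 5c 5c 5c 5c.
m1: inner = H(cb 5f 36 36 36 36 36 78 6d) = da 43; tag = H(a1 35 5c 5c 5c 5c 5c da 43) = f8c7
m2: inner = H(cb 5f 36 36 36 36 36 38 37) = a4 03; tag = H(a1 35 5c 5c 5c 5c 5c a4 03) = b891 ← matches
m3: inner = H(cb 5f 36 36 36 36 36 ad 33) = a0 78; tag = H(a1 35 5c 5c 5c 5c 5c a0 78) = 2d8d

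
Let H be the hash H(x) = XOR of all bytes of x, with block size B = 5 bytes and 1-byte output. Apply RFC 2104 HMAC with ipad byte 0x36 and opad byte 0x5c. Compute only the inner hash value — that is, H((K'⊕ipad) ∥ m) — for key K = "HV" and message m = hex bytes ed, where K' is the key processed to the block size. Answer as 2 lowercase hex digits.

Key "HV" = 48 56 is 2 bytes ≤ B = 5; zero-pad to 5 bytes: K' = 48 56 00 00 00.
K' ⊕ ipad = 7e 60 36 36 36.
Inner input = 7e 60 36 36 36 ∥ ed.
Inner hash: XOR 7e⊕60⊕36⊕36⊕36⊕ed = c5.

c5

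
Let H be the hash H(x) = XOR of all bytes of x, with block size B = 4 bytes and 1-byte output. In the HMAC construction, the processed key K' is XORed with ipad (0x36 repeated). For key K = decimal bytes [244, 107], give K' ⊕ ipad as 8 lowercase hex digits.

Key decimal bytes [244, 107] = f4 6b is 2 bytes ≤ B = 4; zero-pad to 4 bytes: K' = f4 6b 00 00.
XOR each byte with 0x36: f4⊕36=c2, 6b⊕36=5d, 00⊕36=36, 00⊕36=36.

c25d3636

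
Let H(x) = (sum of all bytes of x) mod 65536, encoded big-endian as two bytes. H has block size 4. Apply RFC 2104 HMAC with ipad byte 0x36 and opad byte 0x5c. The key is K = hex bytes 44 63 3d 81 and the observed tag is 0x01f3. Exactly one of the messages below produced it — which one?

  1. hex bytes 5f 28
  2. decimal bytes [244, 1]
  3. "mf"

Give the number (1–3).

3

Key hex bytes 44 63 3d 81 is exactly B = 4 bytes: K' = 44 63 3d 81.
K' ⊕ ipad = 72 55 0b b7; K' ⊕ opad = 18 3f 61 dd.
m1: inner = H(72 55 0b b7 5f 28) = 02 10; tag = H(18 3f 61 dd 02 10) = 01a7
m2: inner = H(72 55 0b b7 f4 01) = 02 7e; tag = H(18 3f 61 dd 02 7e) = 0215
m3: inner = H(72 55 0b b7 6d 66) = 02 5c; tag = H(18 3f 61 dd 02 5c) = 01f3 ← matches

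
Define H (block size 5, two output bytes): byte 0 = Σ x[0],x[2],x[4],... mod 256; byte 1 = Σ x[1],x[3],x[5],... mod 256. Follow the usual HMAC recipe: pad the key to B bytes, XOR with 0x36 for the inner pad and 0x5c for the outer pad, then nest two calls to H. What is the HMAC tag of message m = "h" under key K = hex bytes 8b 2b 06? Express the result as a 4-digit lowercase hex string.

Key hex bytes 8b 2b 06 is 3 bytes ≤ B = 5; zero-pad to 5 bytes: K' = 8b 2b 06 00 00.
K' ⊕ ipad = bd 1d 30 36 36.  K' ⊕ opad = d7 77 5a 5c 5c.
Inner input = (K'⊕ipad) ∥ m = bd 1d 30 36 36 ∥ 68.
Inner hash: even-index sum = 291 mod 256 = 35; odd-index sum = 187 mod 256 = 187 → 23 bb.
Outer input = (K'⊕opad) ∥ inner = d7 77 5a 5c 5c ∥ 23 bb.
Outer hash (tag): even-index sum = 584 mod 256 = 72; odd-index sum = 246 mod 256 = 246 → 48 f6.

48f6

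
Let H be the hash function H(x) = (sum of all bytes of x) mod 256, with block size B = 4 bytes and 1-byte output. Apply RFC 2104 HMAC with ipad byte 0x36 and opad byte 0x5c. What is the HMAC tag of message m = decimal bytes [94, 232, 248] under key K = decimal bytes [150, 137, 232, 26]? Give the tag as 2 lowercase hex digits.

Key decimal bytes [150, 137, 232, 26] = 96 89 e8 1a is exactly B = 4 bytes: K' = 96 89 e8 1a.
K' ⊕ ipad = a0 bf de 2c.  K' ⊕ opad = ca d5 b4 46.
Inner input = (K'⊕ipad) ∥ m = a0 bf de 2c ∥ 5e e8 f8.
Inner hash: sum = 160+191+222+44+94+232+248 = 1191; mod 256 = 167 → a7.
Outer input = (K'⊕opad) ∥ inner = ca d5 b4 46 ∥ a7.
Outer hash (tag): sum = 202+213+180+70+167 = 832; mod 256 = 64 → 40.

40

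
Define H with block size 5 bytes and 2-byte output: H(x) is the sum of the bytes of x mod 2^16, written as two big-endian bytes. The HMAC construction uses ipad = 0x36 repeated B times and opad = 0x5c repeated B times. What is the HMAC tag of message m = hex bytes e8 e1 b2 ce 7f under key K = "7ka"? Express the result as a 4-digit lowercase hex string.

0284

Key "7ka" = 37 6b 61 is 3 bytes ≤ B = 5; zero-pad to 5 bytes: K' = 37 6b 61 00 00.
K' ⊕ ipad = 01 5d 57 36 36.  K' ⊕ opad = 6b 37 3d 5c 5c.
Inner input = (K'⊕ipad) ∥ m = 01 5d 57 36 36 ∥ e8 e1 b2 ce 7f.
Inner hash: sum = 1+93+87+54+54+232+225+178+206+127 = 1257 → 04 e9.
Outer input = (K'⊕opad) ∥ inner = 6b 37 3d 5c 5c ∥ 04 e9.
Outer hash (tag): sum = 107+55+61+92+92+4+233 = 644 → 02 84.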